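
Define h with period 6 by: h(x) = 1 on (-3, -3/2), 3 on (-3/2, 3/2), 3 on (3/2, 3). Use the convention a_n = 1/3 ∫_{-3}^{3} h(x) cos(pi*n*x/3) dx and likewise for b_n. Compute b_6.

b_6 = 1/3 ∫_{-3}^{3} h(x) sin(2*pi*x) dx.
Split the integral at the breakpoints.
Directly, an antiderivative of (1) sin(2*pi*x) is -cos(2*pi*x)/(2*pi); evaluating from -3 to -3/2: ∫_{-3}^{-3/2} (1) sin(2*pi*x) dx = (1/(2*pi)) - (-1/(2*pi)) = 1/pi.
Directly, an antiderivative of (3) sin(2*pi*x) is -3*cos(2*pi*x)/(2*pi); evaluating from -3/2 to 3/2: ∫_{-3/2}^{3/2} (3) sin(2*pi*x) dx = (3/(2*pi)) - (3/(2*pi)) = 0.
Directly, an antiderivative of (3) sin(2*pi*x) is -3*cos(2*pi*x)/(2*pi); evaluating from 3/2 to 3: ∫_{3/2}^{3} (3) sin(2*pi*x) dx = (-3/(2*pi)) - (3/(2*pi)) = -3/pi.
Summing the pieces and multiplying by (1/3) gives b_6 = -2/(3*pi).

-2/(3*pi)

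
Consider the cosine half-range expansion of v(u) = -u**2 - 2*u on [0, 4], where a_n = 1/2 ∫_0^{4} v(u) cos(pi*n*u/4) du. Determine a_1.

96/pi**2

a_1 = 1/2 ∫_0^{4} (-u**2 - 2*u) cos(pi*u/4) du.
Integrating by parts twice (tabular method), an antiderivative of (-u**2 - 2*u) cos(pi*u/4) is -4*u**2*sin(pi*u/4)/pi - 8*u*sin(pi*u/4)/pi - 32*u*cos(pi*u/4)/pi**2 + 128*sin(pi*u/4)/pi**3 - 32*cos(pi*u/4)/pi**2; evaluating from 0 to 4: ∫_{0}^{4} (-u**2 - 2*u) cos(pi*u/4) du = (160/pi**2) - (-32/pi**2) = 192/pi**2.
Hence a_1 = (1/2)·(192/pi**2) = 96/pi**2.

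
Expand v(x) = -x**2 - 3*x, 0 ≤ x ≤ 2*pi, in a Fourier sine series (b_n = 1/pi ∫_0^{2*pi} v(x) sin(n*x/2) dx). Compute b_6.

2 + 4*pi/3

b_6 = 1/pi ∫_0^{2*pi} (-x**2 - 3*x) sin(3*x) dx.
Integrating by parts twice (tabular method), an antiderivative of (-x**2 - 3*x) sin(3*x) is x**2*cos(3*x)/3 - 2*x*sin(3*x)/9 + x*cos(3*x) - sin(3*x)/3 - 2*cos(3*x)/27; evaluating from 0 to 2*pi: ∫_{0}^{2*pi} (-x**2 - 3*x) sin(3*x) dx = (-2/27 + 2*pi + 4*pi**2/3) - (-2/27) = 2*pi*(3 + 2*pi)/3.
Hence b_6 = (1/pi)·(2*pi*(3 + 2*pi)/3) = 2 + 4*pi/3.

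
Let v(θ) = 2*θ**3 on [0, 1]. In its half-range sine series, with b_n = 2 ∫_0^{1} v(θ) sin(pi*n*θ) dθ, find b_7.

4*(-6 + 49*pi**2)/(343*pi**3)

b_7 = 2 ∫_0^{1} (2*θ**3) sin(7*pi*θ) dθ.
Integrating by parts three times (tabular method), an antiderivative of (2*θ**3) sin(7*pi*θ) is -2*θ**3*cos(7*pi*θ)/(7*pi) + 6*θ**2*sin(7*pi*θ)/(49*pi**2) + 12*θ*cos(7*pi*θ)/(343*pi**3) - 12*sin(7*pi*θ)/(2401*pi**4); evaluating from 0 to 1: ∫_{0}^{1} (2*θ**3) sin(7*pi*θ) dθ = (2*(-6 + 49*pi**2)/(343*pi**3)) - (0) = 2*(-6 + 49*pi**2)/(343*pi**3).
Hence b_7 = 2·(2*(-6 + 49*pi**2)/(343*pi**3)) = 4*(-6 + 49*pi**2)/(343*pi**3).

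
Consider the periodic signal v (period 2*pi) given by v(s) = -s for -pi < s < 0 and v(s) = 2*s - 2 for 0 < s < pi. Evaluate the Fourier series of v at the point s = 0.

-1

At s = 0 the one-sided limits are v(0^-) = 0 and v(0^+) = -2.
By Dirichlet's theorem the series converges to their average, [(0) + (-2)]/2 = -1.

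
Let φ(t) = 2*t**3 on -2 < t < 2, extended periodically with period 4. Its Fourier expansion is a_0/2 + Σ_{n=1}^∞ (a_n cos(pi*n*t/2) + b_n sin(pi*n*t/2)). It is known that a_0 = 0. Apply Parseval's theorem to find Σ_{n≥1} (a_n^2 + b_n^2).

Parseval: a_0^2/2 + Σ_{n≥1} (a_n^2+b_n^2) = 1/2 ∫_{-2}^{2} φ(t)^2 dt = 512/7.
Subtract a_0^2/2 = 0: Σ (a_n^2+b_n^2) = 512/7.

512/7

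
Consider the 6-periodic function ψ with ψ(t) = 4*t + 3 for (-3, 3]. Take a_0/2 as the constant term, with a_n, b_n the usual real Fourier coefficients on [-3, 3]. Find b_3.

8/pi

b_3 = 1/3 ∫_{-3}^{3} ψ(t) sin(pi*t) dt.
Integrating by parts (boundary term plus one more integral), an antiderivative of (4*t + 3) sin(pi*t) is -4*t*cos(pi*t)/pi + 4*sin(pi*t)/pi**2 - 3*cos(pi*t)/pi; evaluating from -3 to 3: ∫_{-3}^{3} (4*t + 3) sin(pi*t) dt = (15/pi) - (-9/pi) = 24/pi.
Hence b_3 = (1/3)·(24/pi) = 8/pi.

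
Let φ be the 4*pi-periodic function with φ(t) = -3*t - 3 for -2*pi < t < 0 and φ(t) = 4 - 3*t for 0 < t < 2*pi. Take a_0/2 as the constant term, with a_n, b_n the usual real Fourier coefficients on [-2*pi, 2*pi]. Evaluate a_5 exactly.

a_5 = (1/(2*pi)) ∫_{-2*pi}^{2*pi} φ(t) cos(5*t/2) dt.
Split the integral at the breakpoints.
Integrating by parts (boundary term plus one more integral), an antiderivative of (-3*t - 3) cos(5*t/2) is -6*t*sin(5*t/2)/5 - 6*sin(5*t/2)/5 - 12*cos(5*t/2)/25; evaluating from -2*pi to 0: ∫_{-2*pi}^{0} (-3*t - 3) cos(5*t/2) dt = (-12/25) - (12/25) = -24/25.
Integrating by parts (boundary term plus one more integral), an antiderivative of (4 - 3*t) cos(5*t/2) is -6*t*sin(5*t/2)/5 + 8*sin(5*t/2)/5 - 12*cos(5*t/2)/25; evaluating from 0 to 2*pi: ∫_{0}^{2*pi} (4 - 3*t) cos(5*t/2) dt = (12/25) - (-12/25) = 24/25.
Summing the pieces and multiplying by (1/(2*pi)) gives a_5 = 0.

0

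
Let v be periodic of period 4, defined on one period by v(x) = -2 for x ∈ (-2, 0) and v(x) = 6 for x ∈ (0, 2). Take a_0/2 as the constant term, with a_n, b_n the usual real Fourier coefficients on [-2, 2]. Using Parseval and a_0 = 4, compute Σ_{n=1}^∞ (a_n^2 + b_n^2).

Parseval: a_0^2/2 + Σ_{n≥1} (a_n^2+b_n^2) = 1/2 ∫_{-2}^{2} v(x)^2 dx = 40.
Subtract a_0^2/2 = 8: Σ (a_n^2+b_n^2) = 32.

32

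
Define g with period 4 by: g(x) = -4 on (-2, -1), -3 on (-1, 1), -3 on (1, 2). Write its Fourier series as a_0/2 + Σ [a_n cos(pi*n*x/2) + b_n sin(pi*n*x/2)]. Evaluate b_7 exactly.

1/(7*pi)

b_7 = 1/2 ∫_{-2}^{2} g(x) sin(7*pi*x/2) dx.
Split the integral at the breakpoints.
Directly, an antiderivative of (-4) sin(7*pi*x/2) is 8*cos(7*pi*x/2)/(7*pi); evaluating from -2 to -1: ∫_{-2}^{-1} (-4) sin(7*pi*x/2) dx = (0) - (-8/(7*pi)) = 8/(7*pi).
Directly, an antiderivative of (-3) sin(7*pi*x/2) is 6*cos(7*pi*x/2)/(7*pi); evaluating from -1 to 1: ∫_{-1}^{1} (-3) sin(7*pi*x/2) dx = (0) - (0) = 0.
Directly, an antiderivative of (-3) sin(7*pi*x/2) is 6*cos(7*pi*x/2)/(7*pi); evaluating from 1 to 2: ∫_{1}^{2} (-3) sin(7*pi*x/2) dx = (-6/(7*pi)) - (0) = -6/(7*pi).
Summing the pieces and multiplying by (1/2) gives b_7 = 1/(7*pi).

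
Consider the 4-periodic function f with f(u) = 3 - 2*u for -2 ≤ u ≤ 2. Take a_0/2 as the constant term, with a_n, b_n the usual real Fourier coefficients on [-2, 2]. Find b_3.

b_3 = 1/2 ∫_{-2}^{2} f(u) sin(3*pi*u/2) du.
Integrating by parts (boundary term plus one more integral), an antiderivative of (3 - 2*u) sin(3*pi*u/2) is 4*u*cos(3*pi*u/2)/(3*pi) - 8*sin(3*pi*u/2)/(9*pi**2) - 2*cos(3*pi*u/2)/pi; evaluating from -2 to 2: ∫_{-2}^{2} (3 - 2*u) sin(3*pi*u/2) du = (-2/(3*pi)) - (14/(3*pi)) = -16/(3*pi).
Hence b_3 = (1/2)·(-16/(3*pi)) = -8/(3*pi).

-8/(3*pi)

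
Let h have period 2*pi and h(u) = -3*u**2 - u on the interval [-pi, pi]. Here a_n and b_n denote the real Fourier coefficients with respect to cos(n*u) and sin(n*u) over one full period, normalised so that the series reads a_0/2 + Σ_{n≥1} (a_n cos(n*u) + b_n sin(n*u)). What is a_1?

12

a_1 = 1/pi ∫_{-pi}^{pi} h(u) cos(u) du.
Integrating by parts twice (tabular method), an antiderivative of (-3*u**2 - u) cos(u) is -3*u**2*sin(u) - u*sin(u) - 6*u*cos(u) + 6*sin(u) - cos(u); evaluating from -pi to pi: ∫_{-pi}^{pi} (-3*u**2 - u) cos(u) du = (1 + 6*pi) - (1 - 6*pi) = 12*pi.
Hence a_1 = (1/pi)·(12*pi) = 12.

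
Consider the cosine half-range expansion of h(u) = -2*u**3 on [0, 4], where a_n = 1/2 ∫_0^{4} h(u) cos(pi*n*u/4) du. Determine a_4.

-48/pi**2

a_4 = 1/2 ∫_0^{4} (-2*u**3) cos(pi*u) du.
Integrating by parts three times (tabular method), an antiderivative of (-2*u**3) cos(pi*u) is -2*u**3*sin(pi*u)/pi - 6*u**2*cos(pi*u)/pi**2 + 12*u*sin(pi*u)/pi**3 + 12*cos(pi*u)/pi**4; evaluating from 0 to 4: ∫_{0}^{4} (-2*u**3) cos(pi*u) du = (12*(1 - 8*pi**2)/pi**4) - (12/pi**4) = -96/pi**2.
Hence a_4 = (1/2)·(-96/pi**2) = -48/pi**2.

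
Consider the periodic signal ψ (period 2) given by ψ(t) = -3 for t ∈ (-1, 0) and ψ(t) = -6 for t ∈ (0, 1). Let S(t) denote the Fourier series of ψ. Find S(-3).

t = -3 differs from t = -1 by -1 full period(s), and the series is 2-periodic.
At t = -1 the one-sided limits are ψ(-1^-) = -6 and ψ(-1^+) = -3.
By Dirichlet's theorem the series converges to their average, [(-6) + (-3)]/2 = -9/2.

-9/2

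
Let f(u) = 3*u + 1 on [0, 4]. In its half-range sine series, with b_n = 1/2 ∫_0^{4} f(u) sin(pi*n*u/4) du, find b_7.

4/pi

b_7 = 1/2 ∫_0^{4} (3*u + 1) sin(7*pi*u/4) du.
Integrating by parts (boundary term plus one more integral), an antiderivative of (3*u + 1) sin(7*pi*u/4) is -12*u*cos(7*pi*u/4)/(7*pi) + 48*sin(7*pi*u/4)/(49*pi**2) - 4*cos(7*pi*u/4)/(7*pi); evaluating from 0 to 4: ∫_{0}^{4} (3*u + 1) sin(7*pi*u/4) du = (52/(7*pi)) - (-4/(7*pi)) = 8/pi.
Hence b_7 = (1/2)·(8/pi) = 4/pi.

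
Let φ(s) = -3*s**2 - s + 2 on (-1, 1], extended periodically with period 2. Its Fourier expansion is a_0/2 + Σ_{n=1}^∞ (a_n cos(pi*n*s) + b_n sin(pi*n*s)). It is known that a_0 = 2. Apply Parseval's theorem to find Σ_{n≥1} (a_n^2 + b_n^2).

Parseval: a_0^2/2 + Σ_{n≥1} (a_n^2+b_n^2) = ∫_{-1}^{1} φ(s)^2 ds = 64/15.
Subtract a_0^2/2 = 2: Σ (a_n^2+b_n^2) = 34/15.

34/15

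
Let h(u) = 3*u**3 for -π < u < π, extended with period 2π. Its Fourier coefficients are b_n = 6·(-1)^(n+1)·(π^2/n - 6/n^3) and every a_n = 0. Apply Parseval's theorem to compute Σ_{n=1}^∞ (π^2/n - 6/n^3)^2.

pi**6/14

Parseval: Σ b_n^2 = (1/π) ∫_{-π}^{π} h(u)^2 du = 18*pi**6/7.
b_n^2 = 36·(π^2/n - 6/n^3)^2, so the sum equals (18*pi**6/7)/36 = pi**6/14.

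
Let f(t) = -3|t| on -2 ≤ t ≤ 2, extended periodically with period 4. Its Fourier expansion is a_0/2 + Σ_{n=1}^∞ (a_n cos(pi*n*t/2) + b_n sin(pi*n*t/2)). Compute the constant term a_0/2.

-3

a_0 = 1/2 ∫_{-2}^{2} f(t) dt = 1/2 · (-12) = -6.
So the constant term a_0/2 = -3.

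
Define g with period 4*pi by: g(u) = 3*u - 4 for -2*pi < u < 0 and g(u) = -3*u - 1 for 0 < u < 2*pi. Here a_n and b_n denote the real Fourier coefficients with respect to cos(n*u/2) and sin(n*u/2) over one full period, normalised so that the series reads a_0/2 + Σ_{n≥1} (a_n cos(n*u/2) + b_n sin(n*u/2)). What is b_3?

2/pi

b_3 = (1/(2*pi)) ∫_{-2*pi}^{2*pi} g(u) sin(3*u/2) du.
Split the integral at the breakpoints.
Integrating by parts (boundary term plus one more integral), an antiderivative of (3*u - 4) sin(3*u/2) is -2*u*cos(3*u/2) + 4*sin(3*u/2)/3 + 8*cos(3*u/2)/3; evaluating from -2*pi to 0: ∫_{-2*pi}^{0} (3*u - 4) sin(3*u/2) du = (8/3) - (-4*pi - 8/3) = 16/3 + 4*pi.
Integrating by parts (boundary term plus one more integral), an antiderivative of (-3*u - 1) sin(3*u/2) is 2*u*cos(3*u/2) - 4*sin(3*u/2)/3 + 2*cos(3*u/2)/3; evaluating from 0 to 2*pi: ∫_{0}^{2*pi} (-3*u - 1) sin(3*u/2) du = (-4*pi - 2/3) - (2/3) = -4*pi - 4/3.
Summing the pieces and multiplying by (1/(2*pi)) gives b_3 = 2/pi.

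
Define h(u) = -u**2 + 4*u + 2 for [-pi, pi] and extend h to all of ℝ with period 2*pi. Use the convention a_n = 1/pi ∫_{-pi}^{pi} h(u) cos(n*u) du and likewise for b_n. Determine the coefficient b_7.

b_7 = 1/pi ∫_{-pi}^{pi} h(u) sin(7*u) du.
Integrating by parts twice (tabular method), an antiderivative of (-u**2 + 4*u + 2) sin(7*u) is u**2*cos(7*u)/7 - 2*u*sin(7*u)/49 - 4*u*cos(7*u)/7 + 4*sin(7*u)/49 - 100*cos(7*u)/343; evaluating from -pi to pi: ∫_{-pi}^{pi} (-u**2 + 4*u + 2) sin(7*u) du = (-pi**2/7 + 100/343 + 4*pi/7) - (-4*pi/7 - pi**2/7 + 100/343) = 8*pi/7.
Hence b_7 = (1/pi)·(8*pi/7) = 8/7.

8/7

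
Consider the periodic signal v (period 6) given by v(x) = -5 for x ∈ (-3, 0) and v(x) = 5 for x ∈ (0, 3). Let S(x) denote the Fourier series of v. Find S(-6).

0

x = -6 differs from x = 0 by -1 full period(s), and the series is 6-periodic.
At x = 0 the one-sided limits are v(0^-) = -5 and v(0^+) = 5.
By Dirichlet's theorem the series converges to their average, [(-5) + (5)]/2 = 0.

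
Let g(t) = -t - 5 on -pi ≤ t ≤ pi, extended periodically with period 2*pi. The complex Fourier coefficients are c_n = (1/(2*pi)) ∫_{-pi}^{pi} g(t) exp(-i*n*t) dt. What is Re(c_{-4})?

Since g is real-valued, Re(c_{-4}) = (1/(2*pi)) ∫_{-pi}^{pi} g(t) cos(-4*t) dt = a_{4}/2.
Integrating by parts (boundary term plus one more integral), an antiderivative of (-t - 5) cos(-4*t) is -t*sin(4*t)/4 - 5*sin(4*t)/4 - cos(4*t)/16; evaluating from -pi to pi: ∫_{-pi}^{pi} (-t - 5) cos(-4*t) dt = (-1/16) - (-1/16) = 0.
Hence Re(c_{-4}) = (1/(2*pi))·(0) = 0.

0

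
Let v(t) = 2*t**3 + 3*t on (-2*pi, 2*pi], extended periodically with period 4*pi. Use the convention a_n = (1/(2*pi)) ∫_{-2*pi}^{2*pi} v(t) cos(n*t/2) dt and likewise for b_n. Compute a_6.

a_6 = (1/(2*pi)) ∫_{-2*pi}^{2*pi} v(t) cos(3*t) dt.
v is odd and cos(3*t) is even, so the integrand is odd over a symmetric interval and the integral vanishes.

0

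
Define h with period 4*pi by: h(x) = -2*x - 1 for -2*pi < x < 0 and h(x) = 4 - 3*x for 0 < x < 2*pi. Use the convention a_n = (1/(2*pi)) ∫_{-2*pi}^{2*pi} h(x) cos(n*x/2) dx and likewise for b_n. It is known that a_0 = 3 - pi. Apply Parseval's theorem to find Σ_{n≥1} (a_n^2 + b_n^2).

-25*pi + 25/2 + 101*pi**2/6

Parseval: a_0^2/2 + Σ_{n≥1} (a_n^2+b_n^2) = (1/(2*pi)) ∫_{-2*pi}^{2*pi} h(x)^2 dx = -28*pi + 17 + 52*pi**2/3.
Subtract a_0^2/2 = (3 - pi)**2/2: Σ (a_n^2+b_n^2) = -25*pi + 25/2 + 101*pi**2/6.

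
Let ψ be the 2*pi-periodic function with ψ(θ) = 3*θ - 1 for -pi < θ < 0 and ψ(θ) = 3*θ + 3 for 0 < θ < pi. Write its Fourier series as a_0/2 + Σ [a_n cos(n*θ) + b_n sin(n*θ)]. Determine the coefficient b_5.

2*(4 + 3*pi)/(5*pi)

b_5 = 1/pi ∫_{-pi}^{pi} ψ(θ) sin(5*θ) dθ.
Split the integral at the breakpoints.
Integrating by parts (boundary term plus one more integral), an antiderivative of (3*θ - 1) sin(5*θ) is -3*θ*cos(5*θ)/5 + 3*sin(5*θ)/25 + cos(5*θ)/5; evaluating from -pi to 0: ∫_{-pi}^{0} (3*θ - 1) sin(5*θ) dθ = (1/5) - (-3*pi/5 - 1/5) = 2/5 + 3*pi/5.
Integrating by parts (boundary term plus one more integral), an antiderivative of (3*θ + 3) sin(5*θ) is -3*θ*cos(5*θ)/5 + 3*sin(5*θ)/25 - 3*cos(5*θ)/5; evaluating from 0 to pi: ∫_{0}^{pi} (3*θ + 3) sin(5*θ) dθ = (3/5 + 3*pi/5) - (-3/5) = 6/5 + 3*pi/5.
Summing the pieces and multiplying by (1/pi) gives b_5 = 2*(4 + 3*pi)/(5*pi).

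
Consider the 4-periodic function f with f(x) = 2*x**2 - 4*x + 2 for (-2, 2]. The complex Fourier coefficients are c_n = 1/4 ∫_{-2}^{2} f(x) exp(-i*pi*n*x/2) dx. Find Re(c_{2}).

4/pi**2

Since f is real-valued, Re(c_{2}) = 1/4 ∫_{-2}^{2} f(x) cos(pi*x) dx = a_{2}/2.
Integrating by parts twice (tabular method), an antiderivative of (2*x**2 - 4*x + 2) cos(pi*x) is 2*x**2*sin(pi*x)/pi - 4*x*sin(pi*x)/pi + 4*x*cos(pi*x)/pi**2 - 4*sin(pi*x)/pi**3 + 2*sin(pi*x)/pi - 4*cos(pi*x)/pi**2; evaluating from -2 to 2: ∫_{-2}^{2} (2*x**2 - 4*x + 2) cos(pi*x) dx = (4/pi**2) - (-12/pi**2) = 16/pi**2.
Hence Re(c_{2}) = (1/4)·(16/pi**2) = 4/pi**2.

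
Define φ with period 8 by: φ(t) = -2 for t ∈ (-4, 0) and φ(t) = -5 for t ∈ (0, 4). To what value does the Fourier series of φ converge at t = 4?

-7/2

At t = 4 the one-sided limits are φ(4^-) = -5 and φ(4^+) = -2.
By Dirichlet's theorem the series converges to their average, [(-5) + (-2)]/2 = -7/2.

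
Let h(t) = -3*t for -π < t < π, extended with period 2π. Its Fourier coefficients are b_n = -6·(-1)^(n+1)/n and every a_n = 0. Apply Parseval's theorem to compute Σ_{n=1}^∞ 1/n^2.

Parseval: Σ b_n^2 = (1/π) ∫_{-π}^{π} h(t)^2 dt = 6*pi**2.
Σ b_n^2 = Σ 36/n^2, so Σ 1/n^2 = (6*pi**2)/36 = pi**2/6.

pi**2/6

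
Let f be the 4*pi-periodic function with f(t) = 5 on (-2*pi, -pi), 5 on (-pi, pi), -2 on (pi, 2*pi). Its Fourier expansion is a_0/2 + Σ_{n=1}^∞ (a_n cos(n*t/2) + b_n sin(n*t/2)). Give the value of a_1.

7/pi

a_1 = (1/(2*pi)) ∫_{-2*pi}^{2*pi} f(t) cos(t/2) dt.
Split the integral at the breakpoints.
Directly, an antiderivative of (5) cos(t/2) is 10*sin(t/2); evaluating from -2*pi to -pi: ∫_{-2*pi}^{-pi} (5) cos(t/2) dt = (-10) - (0) = -10.
Directly, an antiderivative of (5) cos(t/2) is 10*sin(t/2); evaluating from -pi to pi: ∫_{-pi}^{pi} (5) cos(t/2) dt = (10) - (-10) = 20.
Directly, an antiderivative of (-2) cos(t/2) is -4*sin(t/2); evaluating from pi to 2*pi: ∫_{pi}^{2*pi} (-2) cos(t/2) dt = (0) - (-4) = 4.
Summing the pieces and multiplying by (1/(2*pi)) gives a_1 = 7/pi.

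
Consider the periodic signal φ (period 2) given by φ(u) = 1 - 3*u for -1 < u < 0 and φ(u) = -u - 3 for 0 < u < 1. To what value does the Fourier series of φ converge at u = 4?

u = 4 differs from u = 0 by 2 full period(s), and the series is 2-periodic.
At u = 0 the one-sided limits are φ(0^-) = 1 and φ(0^+) = -3.
By Dirichlet's theorem the series converges to their average, [(1) + (-3)]/2 = -1.

-1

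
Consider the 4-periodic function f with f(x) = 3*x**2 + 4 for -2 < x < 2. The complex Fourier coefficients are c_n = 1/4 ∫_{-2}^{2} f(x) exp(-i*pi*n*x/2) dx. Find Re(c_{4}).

3/(2*pi**2)

Since f is real-valued, Re(c_{4}) = 1/4 ∫_{-2}^{2} f(x) cos(2*pi*x) dx = a_{4}/2.
f is even and cos(2*pi*x) is even, so the integrand is even: ∫_{-2}^{2} f(x) cos(2*pi*x) dx = 2∫_0^{2} f(x) cos(2*pi*x) dx.
Integrating by parts twice (tabular method), an antiderivative of (3*x**2 + 4) cos(2*pi*x) is 3*x**2*sin(2*pi*x)/(2*pi) + 3*x*cos(2*pi*x)/(2*pi**2) - 3*sin(2*pi*x)/(4*pi**3) + 2*sin(2*pi*x)/pi; evaluating from 0 to 2: ∫_{0}^{2} (3*x**2 + 4) cos(2*pi*x) dx = (3/pi**2) - (0) = 3/pi**2.
So ∫_{-2}^{2} f(x) cos(2*pi*x) dx = 6/pi**2.
Hence Re(c_{4}) = (1/4)·(6/pi**2) = 3/(2*pi**2).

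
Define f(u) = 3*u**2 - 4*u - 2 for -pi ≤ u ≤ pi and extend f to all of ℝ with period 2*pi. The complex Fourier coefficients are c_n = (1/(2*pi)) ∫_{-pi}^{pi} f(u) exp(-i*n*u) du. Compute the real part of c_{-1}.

-6

Since f is real-valued, Re(c_{-1}) = (1/(2*pi)) ∫_{-pi}^{pi} f(u) cos(-u) du = a_{1}/2.
Integrating by parts twice (tabular method), an antiderivative of (3*u**2 - 4*u - 2) cos(-u) is 3*u**2*sin(u) - 4*u*sin(u) + 6*u*cos(u) - 8*sin(u) - 4*cos(u); evaluating from -pi to pi: ∫_{-pi}^{pi} (3*u**2 - 4*u - 2) cos(-u) du = (4 - 6*pi) - (4 + 6*pi) = -12*pi.
Hence Re(c_{-1}) = (1/(2*pi))·(-12*pi) = -6.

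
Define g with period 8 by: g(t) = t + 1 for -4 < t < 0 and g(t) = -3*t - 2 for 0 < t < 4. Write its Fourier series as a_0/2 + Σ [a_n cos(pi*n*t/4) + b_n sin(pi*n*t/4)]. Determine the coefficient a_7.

a_7 = 1/4 ∫_{-4}^{4} g(t) cos(7*pi*t/4) dt.
Split the integral at the breakpoints.
Integrating by parts (boundary term plus one more integral), an antiderivative of (t + 1) cos(7*pi*t/4) is 4*t*sin(7*pi*t/4)/(7*pi) + 4*sin(7*pi*t/4)/(7*pi) + 16*cos(7*pi*t/4)/(49*pi**2); evaluating from -4 to 0: ∫_{-4}^{0} (t + 1) cos(7*pi*t/4) dt = (16/(49*pi**2)) - (-16/(49*pi**2)) = 32/(49*pi**2).
Integrating by parts (boundary term plus one more integral), an antiderivative of (-3*t - 2) cos(7*pi*t/4) is -12*t*sin(7*pi*t/4)/(7*pi) - 8*sin(7*pi*t/4)/(7*pi) - 48*cos(7*pi*t/4)/(49*pi**2); evaluating from 0 to 4: ∫_{0}^{4} (-3*t - 2) cos(7*pi*t/4) dt = (48/(49*pi**2)) - (-48/(49*pi**2)) = 96/(49*pi**2).
Summing the pieces and multiplying by (1/4) gives a_7 = 32/(49*pi**2).

32/(49*pi**2)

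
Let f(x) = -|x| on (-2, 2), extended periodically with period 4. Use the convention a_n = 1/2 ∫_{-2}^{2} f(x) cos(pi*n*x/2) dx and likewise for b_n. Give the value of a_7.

a_7 = 1/2 ∫_{-2}^{2} f(x) cos(7*pi*x/2) dx.
f is even and cos(7*pi*x/2) is even, so the integrand is even and a_7 = ∫_0^{2} f(x) cos(7*pi*x/2) dx.
Integrating by parts (boundary term plus one more integral), an antiderivative of (-x) cos(7*pi*x/2) is -2*x*sin(7*pi*x/2)/(7*pi) - 4*cos(7*pi*x/2)/(49*pi**2); evaluating from 0 to 2: ∫_{0}^{2} (-x) cos(7*pi*x/2) dx = (4/(49*pi**2)) - (-4/(49*pi**2)) = 8/(49*pi**2).
Hence a_7 = 8/(49*pi**2).

8/(49*pi**2)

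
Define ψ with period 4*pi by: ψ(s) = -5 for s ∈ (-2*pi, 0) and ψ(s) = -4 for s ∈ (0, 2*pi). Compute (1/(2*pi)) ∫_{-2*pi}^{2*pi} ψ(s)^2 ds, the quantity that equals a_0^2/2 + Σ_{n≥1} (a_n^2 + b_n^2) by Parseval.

41

(1/(2*pi)) ∫_{-2*pi}^{2*pi} ψ(s)^2 ds = (1/(2*pi)) · (82*pi) = 41.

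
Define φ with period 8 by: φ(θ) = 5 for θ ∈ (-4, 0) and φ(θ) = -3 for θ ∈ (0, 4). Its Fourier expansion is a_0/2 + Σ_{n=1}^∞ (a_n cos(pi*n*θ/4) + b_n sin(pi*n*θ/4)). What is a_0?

2

a_0 = 1/4 ∫_{-4}^{4} φ(θ) dθ = 1/4 · (8) = 2.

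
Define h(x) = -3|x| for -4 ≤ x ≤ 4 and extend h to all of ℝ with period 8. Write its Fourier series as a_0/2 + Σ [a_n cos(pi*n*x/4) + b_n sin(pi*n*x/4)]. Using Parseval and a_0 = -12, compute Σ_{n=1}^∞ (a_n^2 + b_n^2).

24

Parseval: a_0^2/2 + Σ_{n≥1} (a_n^2+b_n^2) = 1/4 ∫_{-4}^{4} h(x)^2 dx = 96.
Subtract a_0^2/2 = 72: Σ (a_n^2+b_n^2) = 24.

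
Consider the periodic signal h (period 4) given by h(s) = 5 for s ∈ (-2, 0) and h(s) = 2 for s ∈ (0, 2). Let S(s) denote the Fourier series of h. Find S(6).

s = 6 differs from s = 2 by 1 full period(s), and the series is 4-periodic.
At s = 2 the one-sided limits are h(2^-) = 2 and h(2^+) = 5.
By Dirichlet's theorem the series converges to their average, [(2) + (5)]/2 = 7/2.

7/2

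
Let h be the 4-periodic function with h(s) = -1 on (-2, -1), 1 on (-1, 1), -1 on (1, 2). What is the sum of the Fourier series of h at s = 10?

s = 10 differs from s = 2 by 2 full period(s), and the series is 4-periodic.
h is continuous at s = 2 with value -1, so the series converges to -1 there.

-1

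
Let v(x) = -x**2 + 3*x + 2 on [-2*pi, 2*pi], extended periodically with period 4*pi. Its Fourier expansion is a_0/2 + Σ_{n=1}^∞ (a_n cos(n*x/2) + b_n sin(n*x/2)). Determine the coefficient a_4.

-1

a_4 = (1/(2*pi)) ∫_{-2*pi}^{2*pi} v(x) cos(2*x) dx.
Integrating by parts twice (tabular method), an antiderivative of (-x**2 + 3*x + 2) cos(2*x) is -x**2*sin(2*x)/2 + 3*x*sin(2*x)/2 - x*cos(2*x)/2 + 5*sin(2*x)/4 + 3*cos(2*x)/4; evaluating from -2*pi to 2*pi: ∫_{-2*pi}^{2*pi} (-x**2 + 3*x + 2) cos(2*x) dx = (3/4 - pi) - (3/4 + pi) = -2*pi.
Hence a_4 = (1/(2*pi))·(-2*pi) = -1.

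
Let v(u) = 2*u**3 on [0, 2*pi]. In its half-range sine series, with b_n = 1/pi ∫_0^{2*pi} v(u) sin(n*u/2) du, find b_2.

24 - 16*pi**2

b_2 = 1/pi ∫_0^{2*pi} (2*u**3) sin(u) du.
Integrating by parts three times (tabular method), an antiderivative of (2*u**3) sin(u) is -2*u**3*cos(u) + 6*u**2*sin(u) + 12*u*cos(u) - 12*sin(u); evaluating from 0 to 2*pi: ∫_{0}^{2*pi} (2*u**3) sin(u) du = (-16*pi**3 + 24*pi) - (0) = -16*pi**3 + 24*pi.
Hence b_2 = (1/pi)·(-16*pi**3 + 24*pi) = 24 - 16*pi**2.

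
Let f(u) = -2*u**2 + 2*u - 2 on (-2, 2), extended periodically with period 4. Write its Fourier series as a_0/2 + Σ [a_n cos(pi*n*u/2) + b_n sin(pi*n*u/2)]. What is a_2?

a_2 = 1/2 ∫_{-2}^{2} f(u) cos(pi*u) du.
Integrating by parts twice (tabular method), an antiderivative of (-2*u**2 + 2*u - 2) cos(pi*u) is -2*u**2*sin(pi*u)/pi + 2*u*sin(pi*u)/pi - 4*u*cos(pi*u)/pi**2 - 2*sin(pi*u)/pi + 4*sin(pi*u)/pi**3 + 2*cos(pi*u)/pi**2; evaluating from -2 to 2: ∫_{-2}^{2} (-2*u**2 + 2*u - 2) cos(pi*u) du = (-6/pi**2) - (10/pi**2) = -16/pi**2.
Hence a_2 = (1/2)·(-16/pi**2) = -8/pi**2.

-8/pi**2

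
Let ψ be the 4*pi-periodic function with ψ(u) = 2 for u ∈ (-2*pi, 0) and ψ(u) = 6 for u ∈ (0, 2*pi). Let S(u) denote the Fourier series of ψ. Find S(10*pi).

4

u = 10*pi differs from u = 2*pi by 2 full period(s), and the series is 4*pi-periodic.
At u = 2*pi the one-sided limits are ψ(2*pi^-) = 6 and ψ(2*pi^+) = 2.
By Dirichlet's theorem the series converges to their average, [(6) + (2)]/2 = 4.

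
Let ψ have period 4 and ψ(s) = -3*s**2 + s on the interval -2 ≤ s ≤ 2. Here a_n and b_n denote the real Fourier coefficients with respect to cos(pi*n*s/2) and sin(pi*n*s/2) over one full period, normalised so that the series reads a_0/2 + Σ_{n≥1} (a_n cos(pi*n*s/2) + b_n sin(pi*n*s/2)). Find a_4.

a_4 = 1/2 ∫_{-2}^{2} ψ(s) cos(2*pi*s) ds.
Integrating by parts twice (tabular method), an antiderivative of (-3*s**2 + s) cos(2*pi*s) is -3*s**2*sin(2*pi*s)/(2*pi) + s*sin(2*pi*s)/(2*pi) - 3*s*cos(2*pi*s)/(2*pi**2) + 3*sin(2*pi*s)/(4*pi**3) + cos(2*pi*s)/(4*pi**2); evaluating from -2 to 2: ∫_{-2}^{2} (-3*s**2 + s) cos(2*pi*s) ds = (-11/(4*pi**2)) - (13/(4*pi**2)) = -6/pi**2.
Hence a_4 = (1/2)·(-6/pi**2) = -3/pi**2.

-3/pi**2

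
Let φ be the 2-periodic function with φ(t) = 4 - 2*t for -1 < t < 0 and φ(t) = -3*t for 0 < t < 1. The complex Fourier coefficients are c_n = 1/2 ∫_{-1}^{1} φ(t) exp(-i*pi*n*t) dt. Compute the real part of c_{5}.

1/(25*pi**2)

Since φ is real-valued, Re(c_{5}) = 1/2 ∫_{-1}^{1} φ(t) cos(5*pi*t) dt = a_{5}/2.
Split the integral at the breakpoints.
Integrating by parts (boundary term plus one more integral), an antiderivative of (4 - 2*t) cos(5*pi*t) is -2*t*sin(5*pi*t)/(5*pi) + 4*sin(5*pi*t)/(5*pi) - 2*cos(5*pi*t)/(25*pi**2); evaluating from -1 to 0: ∫_{-1}^{0} (4 - 2*t) cos(5*pi*t) dt = (-2/(25*pi**2)) - (2/(25*pi**2)) = -4/(25*pi**2).
Integrating by parts (boundary term plus one more integral), an antiderivative of (-3*t) cos(5*pi*t) is -3*t*sin(5*pi*t)/(5*pi) - 3*cos(5*pi*t)/(25*pi**2); evaluating from 0 to 1: ∫_{0}^{1} (-3*t) cos(5*pi*t) dt = (3/(25*pi**2)) - (-3/(25*pi**2)) = 6/(25*pi**2).
So ∫_{-1}^{1} φ(t) cos(5*pi*t) dt = 2/(25*pi**2).
Hence Re(c_{5}) = (1/2)·(2/(25*pi**2)) = 1/(25*pi**2).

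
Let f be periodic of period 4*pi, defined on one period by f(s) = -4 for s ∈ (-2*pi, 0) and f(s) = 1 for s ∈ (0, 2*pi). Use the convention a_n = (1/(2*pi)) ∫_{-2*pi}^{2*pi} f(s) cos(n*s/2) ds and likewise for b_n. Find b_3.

b_3 = (1/(2*pi)) ∫_{-2*pi}^{2*pi} f(s) sin(3*s/2) ds.
Split the integral at the breakpoints.
Directly, an antiderivative of (-4) sin(3*s/2) is 8*cos(3*s/2)/3; evaluating from -2*pi to 0: ∫_{-2*pi}^{0} (-4) sin(3*s/2) ds = (8/3) - (-8/3) = 16/3.
Directly, an antiderivative of (1) sin(3*s/2) is -2*cos(3*s/2)/3; evaluating from 0 to 2*pi: ∫_{0}^{2*pi} (1) sin(3*s/2) ds = (2/3) - (-2/3) = 4/3.
Summing the pieces and multiplying by (1/(2*pi)) gives b_3 = 10/(3*pi).

10/(3*pi)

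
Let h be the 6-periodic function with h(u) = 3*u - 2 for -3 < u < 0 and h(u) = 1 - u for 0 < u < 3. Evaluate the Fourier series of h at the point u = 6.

u = 6 differs from u = 0 by 1 full period(s), and the series is 6-periodic.
At u = 0 the one-sided limits are h(0^-) = -2 and h(0^+) = 1.
By Dirichlet's theorem the series converges to their average, [(-2) + (1)]/2 = -1/2.

-1/2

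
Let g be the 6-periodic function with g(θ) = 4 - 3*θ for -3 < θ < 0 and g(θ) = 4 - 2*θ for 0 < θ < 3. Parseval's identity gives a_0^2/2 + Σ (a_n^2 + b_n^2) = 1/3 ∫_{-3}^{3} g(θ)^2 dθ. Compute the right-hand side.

1/3 ∫_{-3}^{3} g(θ)^2 dθ = 1/3 · (249) = 83.

83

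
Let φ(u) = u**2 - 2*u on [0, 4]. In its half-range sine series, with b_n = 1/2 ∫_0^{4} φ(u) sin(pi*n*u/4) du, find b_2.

-8/pi

b_2 = 1/2 ∫_0^{4} (u**2 - 2*u) sin(pi*u/2) du.
Integrating by parts twice (tabular method), an antiderivative of (u**2 - 2*u) sin(pi*u/2) is -2*u**2*cos(pi*u/2)/pi + 8*u*sin(pi*u/2)/pi**2 + 4*u*cos(pi*u/2)/pi - 8*sin(pi*u/2)/pi**2 + 16*cos(pi*u/2)/pi**3; evaluating from 0 to 4: ∫_{0}^{4} (u**2 - 2*u) sin(pi*u/2) du = (-16/pi + 16/pi**3) - (16/pi**3) = -16/pi.
Hence b_2 = (1/2)·(-16/pi) = -8/pi.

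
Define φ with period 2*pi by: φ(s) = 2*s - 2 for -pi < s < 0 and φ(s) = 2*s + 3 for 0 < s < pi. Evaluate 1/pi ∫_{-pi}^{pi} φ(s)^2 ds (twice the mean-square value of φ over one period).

13 + 8*pi**2/3 + 10*pi

1/pi ∫_{-pi}^{pi} φ(s)^2 ds = 1/pi · (pi*(39 + 8*pi**2 + 30*pi)/3) = 13 + 8*pi**2/3 + 10*pi.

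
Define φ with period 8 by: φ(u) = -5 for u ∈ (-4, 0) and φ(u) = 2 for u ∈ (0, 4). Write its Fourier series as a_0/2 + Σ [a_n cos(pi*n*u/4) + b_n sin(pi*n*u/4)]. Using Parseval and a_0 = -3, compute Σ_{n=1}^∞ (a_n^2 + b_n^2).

Parseval: a_0^2/2 + Σ_{n≥1} (a_n^2+b_n^2) = 1/4 ∫_{-4}^{4} φ(u)^2 du = 29.
Subtract a_0^2/2 = 9/2: Σ (a_n^2+b_n^2) = 49/2.

49/2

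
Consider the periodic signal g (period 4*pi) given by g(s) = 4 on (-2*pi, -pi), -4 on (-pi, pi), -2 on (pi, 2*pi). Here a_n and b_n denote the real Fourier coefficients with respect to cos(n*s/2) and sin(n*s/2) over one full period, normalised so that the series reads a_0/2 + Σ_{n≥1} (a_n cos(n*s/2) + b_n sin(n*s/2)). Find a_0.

a_0 = (1/(2*pi)) ∫_{-2*pi}^{2*pi} g(s) ds = (1/(2*pi)) · (-6*pi) = -3.

-3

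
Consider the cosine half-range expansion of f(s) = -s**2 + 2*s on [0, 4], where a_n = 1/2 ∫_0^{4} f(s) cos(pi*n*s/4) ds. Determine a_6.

-16/(9*pi**2)

a_6 = 1/2 ∫_0^{4} (-s**2 + 2*s) cos(3*pi*s/2) ds.
Integrating by parts twice (tabular method), an antiderivative of (-s**2 + 2*s) cos(3*pi*s/2) is -2*s**2*sin(3*pi*s/2)/(3*pi) + 4*s*sin(3*pi*s/2)/(3*pi) - 8*s*cos(3*pi*s/2)/(9*pi**2) + 16*sin(3*pi*s/2)/(27*pi**3) + 8*cos(3*pi*s/2)/(9*pi**2); evaluating from 0 to 4: ∫_{0}^{4} (-s**2 + 2*s) cos(3*pi*s/2) ds = (-8/(3*pi**2)) - (8/(9*pi**2)) = -32/(9*pi**2).
Hence a_6 = (1/2)·(-32/(9*pi**2)) = -16/(9*pi**2).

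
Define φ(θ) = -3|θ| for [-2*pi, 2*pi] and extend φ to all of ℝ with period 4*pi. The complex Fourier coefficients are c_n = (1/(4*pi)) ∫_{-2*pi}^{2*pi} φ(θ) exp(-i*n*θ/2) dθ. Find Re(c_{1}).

Since φ is real-valued, Re(c_{1}) = (1/(4*pi)) ∫_{-2*pi}^{2*pi} φ(θ) cos(θ/2) dθ = a_{1}/2.
φ is even and cos(θ/2) is even, so the integrand is even: ∫_{-2*pi}^{2*pi} φ(θ) cos(θ/2) dθ = 2∫_0^{2*pi} φ(θ) cos(θ/2) dθ.
Integrating by parts (boundary term plus one more integral), an antiderivative of (-3*θ) cos(θ/2) is -6*θ*sin(θ/2) - 12*cos(θ/2); evaluating from 0 to 2*pi: ∫_{0}^{2*pi} (-3*θ) cos(θ/2) dθ = (12) - (-12) = 24.
So ∫_{-2*pi}^{2*pi} φ(θ) cos(θ/2) dθ = 48.
Hence Re(c_{1}) = (1/(4*pi))·(48) = 12/pi.

12/pi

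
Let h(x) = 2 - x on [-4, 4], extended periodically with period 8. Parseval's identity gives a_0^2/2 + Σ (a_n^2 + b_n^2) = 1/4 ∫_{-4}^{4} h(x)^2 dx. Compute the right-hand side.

1/4 ∫_{-4}^{4} h(x)^2 dx = 1/4 · (224/3) = 56/3.

56/3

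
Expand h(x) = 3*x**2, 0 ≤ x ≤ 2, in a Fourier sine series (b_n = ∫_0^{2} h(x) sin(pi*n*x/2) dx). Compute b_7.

b_7 = ∫_0^{2} (3*x**2) sin(7*pi*x/2) dx.
Integrating by parts twice (tabular method), an antiderivative of (3*x**2) sin(7*pi*x/2) is -6*x**2*cos(7*pi*x/2)/(7*pi) + 24*x*sin(7*pi*x/2)/(49*pi**2) + 48*cos(7*pi*x/2)/(343*pi**3); evaluating from 0 to 2: ∫_{0}^{2} (3*x**2) sin(7*pi*x/2) dx = (24*(-2 + 49*pi**2)/(343*pi**3)) - (48/(343*pi**3)) = 24*(-4 + 49*pi**2)/(343*pi**3).
Hence b_7 = 24*(-4 + 49*pi**2)/(343*pi**3).

24*(-4 + 49*pi**2)/(343*pi**3)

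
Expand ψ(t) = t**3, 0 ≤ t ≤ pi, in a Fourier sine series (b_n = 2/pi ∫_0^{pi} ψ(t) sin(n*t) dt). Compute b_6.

1/18 - pi**2/3

b_6 = 2/pi ∫_0^{pi} (t**3) sin(6*t) dt.
Integrating by parts three times (tabular method), an antiderivative of (t**3) sin(6*t) is -t**3*cos(6*t)/6 + t**2*sin(6*t)/12 + t*cos(6*t)/36 - sin(6*t)/216; evaluating from 0 to pi: ∫_{0}^{pi} (t**3) sin(6*t) dt = (-pi**3/6 + pi/36) - (0) = -pi**3/6 + pi/36.
Hence b_6 = (2/pi)·(-pi**3/6 + pi/36) = 1/18 - pi**2/3.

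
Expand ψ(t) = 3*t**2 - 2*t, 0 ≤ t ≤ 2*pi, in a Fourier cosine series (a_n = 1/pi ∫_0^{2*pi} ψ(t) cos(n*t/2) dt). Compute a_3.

a_3 = 1/pi ∫_0^{2*pi} (3*t**2 - 2*t) cos(3*t/2) dt.
Integrating by parts twice (tabular method), an antiderivative of (3*t**2 - 2*t) cos(3*t/2) is 2*t**2*sin(3*t/2) - 4*t*sin(3*t/2)/3 + 8*t*cos(3*t/2)/3 - 16*sin(3*t/2)/9 - 8*cos(3*t/2)/9; evaluating from 0 to 2*pi: ∫_{0}^{2*pi} (3*t**2 - 2*t) cos(3*t/2) dt = (8/9 - 16*pi/3) - (-8/9) = 16/9 - 16*pi/3.
Hence a_3 = (1/pi)·(16/9 - 16*pi/3) = 16*(1 - 3*pi)/(9*pi).

16*(1 - 3*pi)/(9*pi)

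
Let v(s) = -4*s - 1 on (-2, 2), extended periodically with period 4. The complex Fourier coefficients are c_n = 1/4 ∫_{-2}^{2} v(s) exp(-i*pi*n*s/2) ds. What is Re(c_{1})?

0

Since v is real-valued, Re(c_{1}) = 1/4 ∫_{-2}^{2} v(s) cos(pi*s/2) ds = a_{1}/2.
Integrating by parts (boundary term plus one more integral), an antiderivative of (-4*s - 1) cos(pi*s/2) is -8*s*sin(pi*s/2)/pi - 2*sin(pi*s/2)/pi - 16*cos(pi*s/2)/pi**2; evaluating from -2 to 2: ∫_{-2}^{2} (-4*s - 1) cos(pi*s/2) ds = (16/pi**2) - (16/pi**2) = 0.
Hence Re(c_{1}) = (1/4)·(0) = 0.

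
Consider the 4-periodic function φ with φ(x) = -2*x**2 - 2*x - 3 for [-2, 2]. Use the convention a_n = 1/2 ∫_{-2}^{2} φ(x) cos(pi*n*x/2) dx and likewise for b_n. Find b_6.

b_6 = 1/2 ∫_{-2}^{2} φ(x) sin(3*pi*x) dx.
Integrating by parts twice (tabular method), an antiderivative of (-2*x**2 - 2*x - 3) sin(3*pi*x) is 2*x**2*cos(3*pi*x)/(3*pi) - 4*x*sin(3*pi*x)/(9*pi**2) + 2*x*cos(3*pi*x)/(3*pi) - 2*sin(3*pi*x)/(9*pi**2) - 4*cos(3*pi*x)/(27*pi**3) + cos(3*pi*x)/pi; evaluating from -2 to 2: ∫_{-2}^{2} (-2*x**2 - 2*x - 3) sin(3*pi*x) dx = (-4/(27*pi**3) + 5/pi) - ((-4 + 63*pi**2)/(27*pi**3)) = 8/(3*pi).
Hence b_6 = (1/2)·(8/(3*pi)) = 4/(3*pi).

4/(3*pi)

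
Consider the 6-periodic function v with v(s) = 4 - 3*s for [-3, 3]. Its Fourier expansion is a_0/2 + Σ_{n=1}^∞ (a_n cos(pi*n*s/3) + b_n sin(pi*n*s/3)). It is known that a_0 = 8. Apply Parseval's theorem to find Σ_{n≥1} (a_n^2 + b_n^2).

Parseval: a_0^2/2 + Σ_{n≥1} (a_n^2+b_n^2) = 1/3 ∫_{-3}^{3} v(s)^2 ds = 86.
Subtract a_0^2/2 = 32: Σ (a_n^2+b_n^2) = 54.

54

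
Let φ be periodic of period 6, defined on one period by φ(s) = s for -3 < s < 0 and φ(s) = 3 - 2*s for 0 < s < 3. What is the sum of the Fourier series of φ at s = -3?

s = -3 differs from s = 3 by -1 full period(s), and the series is 6-periodic.
φ is continuous at s = 3 with value -3, so the series converges to -3 there.

-3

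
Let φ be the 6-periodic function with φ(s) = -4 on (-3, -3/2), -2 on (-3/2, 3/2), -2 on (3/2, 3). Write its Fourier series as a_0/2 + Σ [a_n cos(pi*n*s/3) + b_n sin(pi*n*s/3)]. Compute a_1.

2/pi

a_1 = 1/3 ∫_{-3}^{3} φ(s) cos(pi*s/3) ds.
Split the integral at the breakpoints.
Directly, an antiderivative of (-4) cos(pi*s/3) is -12*sin(pi*s/3)/pi; evaluating from -3 to -3/2: ∫_{-3}^{-3/2} (-4) cos(pi*s/3) ds = (12/pi) - (0) = 12/pi.
Directly, an antiderivative of (-2) cos(pi*s/3) is -6*sin(pi*s/3)/pi; evaluating from -3/2 to 3/2: ∫_{-3/2}^{3/2} (-2) cos(pi*s/3) ds = (-6/pi) - (6/pi) = -12/pi.
Directly, an antiderivative of (-2) cos(pi*s/3) is -6*sin(pi*s/3)/pi; evaluating from 3/2 to 3: ∫_{3/2}^{3} (-2) cos(pi*s/3) ds = (0) - (-6/pi) = 6/pi.
Summing the pieces and multiplying by (1/3) gives a_1 = 2/pi.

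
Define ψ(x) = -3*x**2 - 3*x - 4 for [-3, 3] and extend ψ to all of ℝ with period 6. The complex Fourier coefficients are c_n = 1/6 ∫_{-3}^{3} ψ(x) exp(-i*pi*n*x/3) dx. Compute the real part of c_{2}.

Since ψ is real-valued, Re(c_{2}) = 1/6 ∫_{-3}^{3} ψ(x) cos(2*pi*x/3) dx = a_{2}/2.
Integrating by parts twice (tabular method), an antiderivative of (-3*x**2 - 3*x - 4) cos(2*pi*x/3) is -9*x**2*sin(2*pi*x/3)/(2*pi) - 9*x*sin(2*pi*x/3)/(2*pi) - 27*x*cos(2*pi*x/3)/(2*pi**2) - 6*sin(2*pi*x/3)/pi + 81*sin(2*pi*x/3)/(4*pi**3) - 27*cos(2*pi*x/3)/(4*pi**2); evaluating from -3 to 3: ∫_{-3}^{3} (-3*x**2 - 3*x - 4) cos(2*pi*x/3) dx = (-189/(4*pi**2)) - (135/(4*pi**2)) = -81/pi**2.
Hence Re(c_{2}) = (1/6)·(-81/pi**2) = -27/(2*pi**2).

-27/(2*pi**2)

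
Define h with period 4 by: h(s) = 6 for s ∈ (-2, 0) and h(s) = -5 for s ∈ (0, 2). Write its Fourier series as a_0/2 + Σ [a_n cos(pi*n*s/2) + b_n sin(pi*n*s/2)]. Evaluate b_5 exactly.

-22/(5*pi)

b_5 = 1/2 ∫_{-2}^{2} h(s) sin(5*pi*s/2) ds.
Split the integral at the breakpoints.
Directly, an antiderivative of (6) sin(5*pi*s/2) is -12*cos(5*pi*s/2)/(5*pi); evaluating from -2 to 0: ∫_{-2}^{0} (6) sin(5*pi*s/2) ds = (-12/(5*pi)) - (12/(5*pi)) = -24/(5*pi).
Directly, an antiderivative of (-5) sin(5*pi*s/2) is 2*cos(5*pi*s/2)/pi; evaluating from 0 to 2: ∫_{0}^{2} (-5) sin(5*pi*s/2) ds = (-2/pi) - (2/pi) = -4/pi.
Summing the pieces and multiplying by (1/2) gives b_5 = -22/(5*pi).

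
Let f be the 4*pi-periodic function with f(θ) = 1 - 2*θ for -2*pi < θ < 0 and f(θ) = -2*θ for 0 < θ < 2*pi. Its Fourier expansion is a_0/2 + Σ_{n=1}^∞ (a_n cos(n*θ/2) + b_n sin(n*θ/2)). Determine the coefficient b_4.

b_4 = (1/(2*pi)) ∫_{-2*pi}^{2*pi} f(θ) sin(2*θ) dθ.
Split the integral at the breakpoints.
Integrating by parts (boundary term plus one more integral), an antiderivative of (1 - 2*θ) sin(2*θ) is θ*cos(2*θ) - sin(2*θ)/2 - cos(2*θ)/2; evaluating from -2*pi to 0: ∫_{-2*pi}^{0} (1 - 2*θ) sin(2*θ) dθ = (-1/2) - (-2*pi - 1/2) = 2*pi.
Integrating by parts (boundary term plus one more integral), an antiderivative of (-2*θ) sin(2*θ) is θ*cos(2*θ) - sin(2*θ)/2; evaluating from 0 to 2*pi: ∫_{0}^{2*pi} (-2*θ) sin(2*θ) dθ = (2*pi) - (0) = 2*pi.
Summing the pieces and multiplying by (1/(2*pi)) gives b_4 = 2.

2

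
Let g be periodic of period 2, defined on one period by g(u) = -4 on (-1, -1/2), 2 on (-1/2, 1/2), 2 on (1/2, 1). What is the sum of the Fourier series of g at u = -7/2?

2

u = -7/2 differs from u = 1/2 by -2 full period(s), and the series is 2-periodic.
g is continuous at u = 1/2 with value 2, so the series converges to 2 there.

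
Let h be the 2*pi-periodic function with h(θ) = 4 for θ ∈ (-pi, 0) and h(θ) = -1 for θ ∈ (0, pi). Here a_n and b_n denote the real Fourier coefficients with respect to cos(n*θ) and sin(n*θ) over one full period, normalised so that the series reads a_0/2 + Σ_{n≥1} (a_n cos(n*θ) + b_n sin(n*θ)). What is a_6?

a_6 = 1/pi ∫_{-pi}^{pi} h(θ) cos(6*θ) dθ.
Split the integral at the breakpoints.
Directly, an antiderivative of (4) cos(6*θ) is 2*sin(6*θ)/3; evaluating from -pi to 0: ∫_{-pi}^{0} (4) cos(6*θ) dθ = (0) - (0) = 0.
Directly, an antiderivative of (-1) cos(6*θ) is -sin(6*θ)/6; evaluating from 0 to pi: ∫_{0}^{pi} (-1) cos(6*θ) dθ = (0) - (0) = 0.
Summing the pieces and multiplying by (1/pi) gives a_6 = 0.

0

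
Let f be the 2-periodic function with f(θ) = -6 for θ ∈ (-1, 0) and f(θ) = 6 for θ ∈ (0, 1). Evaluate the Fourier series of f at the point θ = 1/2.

f is continuous at θ = 1/2 with value 6, so the series converges to 6 there.

6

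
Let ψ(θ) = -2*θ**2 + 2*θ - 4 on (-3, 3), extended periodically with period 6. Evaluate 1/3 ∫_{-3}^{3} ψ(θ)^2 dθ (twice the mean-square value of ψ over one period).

1/3 ∫_{-3}^{3} ψ(θ)^2 dθ = 1/3 · (4224/5) = 1408/5.

1408/5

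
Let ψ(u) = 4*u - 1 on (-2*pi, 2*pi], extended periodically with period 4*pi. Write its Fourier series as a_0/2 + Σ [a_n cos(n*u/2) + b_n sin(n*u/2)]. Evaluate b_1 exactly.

16

b_1 = (1/(2*pi)) ∫_{-2*pi}^{2*pi} ψ(u) sin(u/2) du.
Integrating by parts (boundary term plus one more integral), an antiderivative of (4*u - 1) sin(u/2) is -8*u*cos(u/2) + 16*sin(u/2) + 2*cos(u/2); evaluating from -2*pi to 2*pi: ∫_{-2*pi}^{2*pi} (4*u - 1) sin(u/2) du = (-2 + 16*pi) - (-16*pi - 2) = 32*pi.
Hence b_1 = (1/(2*pi))·(32*pi) = 16.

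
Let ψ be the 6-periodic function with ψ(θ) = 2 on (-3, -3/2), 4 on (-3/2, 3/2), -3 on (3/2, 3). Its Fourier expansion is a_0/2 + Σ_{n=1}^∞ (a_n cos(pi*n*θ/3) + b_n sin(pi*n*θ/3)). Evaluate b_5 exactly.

-1/pi

b_5 = 1/3 ∫_{-3}^{3} ψ(θ) sin(5*pi*θ/3) dθ.
Split the integral at the breakpoints.
Directly, an antiderivative of (2) sin(5*pi*θ/3) is -6*cos(5*pi*θ/3)/(5*pi); evaluating from -3 to -3/2: ∫_{-3}^{-3/2} (2) sin(5*pi*θ/3) dθ = (0) - (6/(5*pi)) = -6/(5*pi).
Directly, an antiderivative of (4) sin(5*pi*θ/3) is -12*cos(5*pi*θ/3)/(5*pi); evaluating from -3/2 to 3/2: ∫_{-3/2}^{3/2} (4) sin(5*pi*θ/3) dθ = (0) - (0) = 0.
Directly, an antiderivative of (-3) sin(5*pi*θ/3) is 9*cos(5*pi*θ/3)/(5*pi); evaluating from 3/2 to 3: ∫_{3/2}^{3} (-3) sin(5*pi*θ/3) dθ = (-9/(5*pi)) - (0) = -9/(5*pi).
Summing the pieces and multiplying by (1/3) gives b_5 = -1/pi.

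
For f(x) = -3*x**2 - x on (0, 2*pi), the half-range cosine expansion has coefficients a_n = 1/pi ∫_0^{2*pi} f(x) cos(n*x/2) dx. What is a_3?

8*(1 + 6*pi)/(9*pi)

a_3 = 1/pi ∫_0^{2*pi} (-3*x**2 - x) cos(3*x/2) dx.
Integrating by parts twice (tabular method), an antiderivative of (-3*x**2 - x) cos(3*x/2) is -2*x**2*sin(3*x/2) - 2*x*sin(3*x/2)/3 - 8*x*cos(3*x/2)/3 + 16*sin(3*x/2)/9 - 4*cos(3*x/2)/9; evaluating from 0 to 2*pi: ∫_{0}^{2*pi} (-3*x**2 - x) cos(3*x/2) dx = (4/9 + 16*pi/3) - (-4/9) = 8/9 + 16*pi/3.
Hence a_3 = (1/pi)·(8/9 + 16*pi/3) = 8*(1 + 6*pi)/(9*pi).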